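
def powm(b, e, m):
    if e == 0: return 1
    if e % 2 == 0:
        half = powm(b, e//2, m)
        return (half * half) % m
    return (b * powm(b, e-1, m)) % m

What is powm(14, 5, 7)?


powm(14, 5, 7): e is odd, compute powm(14, 4, 7)
  powm(14, 4, 7): e is even, compute powm(14, 2, 7)
    powm(14, 2, 7): e is even, compute powm(14, 1, 7)
      powm(14, 1, 7): e is odd, compute powm(14, 0, 7)
        powm(14, 0, 7) = 1
      (14 * 1) % 7 = 0
    half=0, (0*0) % 7 = 0
  half=0, (0*0) % 7 = 0
(14 * 0) % 7 = 0

0


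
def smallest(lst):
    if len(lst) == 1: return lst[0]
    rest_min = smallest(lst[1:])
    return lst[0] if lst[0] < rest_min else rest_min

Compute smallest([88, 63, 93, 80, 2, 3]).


smallest([88, 63, 93, 80, 2, 3]): compare 88 with smallest([63, 93, 80, 2, 3])
smallest([63, 93, 80, 2, 3]): compare 63 with smallest([93, 80, 2, 3])
smallest([93, 80, 2, 3]): compare 93 with smallest([80, 2, 3])
smallest([80, 2, 3]): compare 80 with smallest([2, 3])
smallest([2, 3]): compare 2 with smallest([3])
smallest([3]) = 3  (base case)
Compare 2 with 3 -> 2
Compare 80 with 2 -> 2
Compare 93 with 2 -> 2
Compare 63 with 2 -> 2
Compare 88 with 2 -> 2

2


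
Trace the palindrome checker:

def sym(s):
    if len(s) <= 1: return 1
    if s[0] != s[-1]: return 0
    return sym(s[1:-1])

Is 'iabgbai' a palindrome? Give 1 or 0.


sym('iabgbai'): s[0]='i' == s[-1]='i' -> check sym('abgba')
sym('abgba'): s[0]='a' == s[-1]='a' -> check sym('bgb')
sym('bgb'): s[0]='b' == s[-1]='b' -> check sym('g')
sym('g'): len <= 1 -> return 1  (base case)
Result: 1 (palindrome)

1


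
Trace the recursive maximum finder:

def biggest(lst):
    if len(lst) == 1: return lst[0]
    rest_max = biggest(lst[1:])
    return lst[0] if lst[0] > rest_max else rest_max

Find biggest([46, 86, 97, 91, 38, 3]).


biggest([46, 86, 97, 91, 38, 3]): compare 46 with biggest([86, 97, 91, 38, 3])
biggest([86, 97, 91, 38, 3]): compare 86 with biggest([97, 91, 38, 3])
biggest([97, 91, 38, 3]): compare 97 with biggest([91, 38, 3])
biggest([91, 38, 3]): compare 91 with biggest([38, 3])
biggest([38, 3]): compare 38 with biggest([3])
biggest([3]) = 3  (base case)
Compare 38 with 3 -> 38
Compare 91 with 38 -> 91
Compare 97 with 91 -> 97
Compare 86 with 97 -> 97
Compare 46 with 97 -> 97

97


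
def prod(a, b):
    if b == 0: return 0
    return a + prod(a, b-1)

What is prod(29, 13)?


prod(29, 13) = 29 + prod(29, 12)
prod(29, 12) = 29 + prod(29, 11)
prod(29, 11) = 29 + prod(29, 10)
prod(29, 10) = 29 + prod(29, 9)
prod(29, 9) = 29 + prod(29, 8)
prod(29, 8) = 29 + prod(29, 7)
prod(29, 7) = 29 + prod(29, 6)
prod(29, 6) = 29 + prod(29, 5)
prod(29, 5) = 29 + prod(29, 4)
prod(29, 4) = 29 + prod(29, 3)
prod(29, 3) = 29 + prod(29, 2)
prod(29, 2) = 29 + prod(29, 1)
prod(29, 1) = 29 + prod(29, 0)
prod(29, 0) = 0  (base case)
Total: 29 + 29 + 29 + 29 + 29 + 29 + 29 + 29 + 29 + 29 + 29 + 29 + 29 + 0 = 377

377


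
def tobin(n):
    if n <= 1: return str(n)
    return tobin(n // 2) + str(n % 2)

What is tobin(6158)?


tobin(6158) = tobin(3079) + '0'
tobin(3079) = tobin(1539) + '1'
tobin(1539) = tobin(769) + '1'
tobin(769) = tobin(384) + '1'
tobin(384) = tobin(192) + '0'
tobin(192) = tobin(96) + '0'
tobin(96) = tobin(48) + '0'
tobin(48) = tobin(24) + '0'
tobin(24) = tobin(12) + '0'
tobin(12) = tobin(6) + '0'
tobin(6) = tobin(3) + '0'
tobin(3) = tobin(1) + '1'
tobin(1) = '1'  (base case)
Concatenating: '1' + '1' + '0' + '0' + '0' + '0' + '0' + '0' + '0' + '1' + '1' + '1' + '0' = '1100000001110'

1100000001110


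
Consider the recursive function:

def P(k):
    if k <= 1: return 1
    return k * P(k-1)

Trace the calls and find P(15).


P(15)
= 15 * P(14)
= 15 * 14 * P(13)
= 15 * 14 * 13 * P(12)
= 15 * 14 * 13 * 12 * P(11)
= 15 * 14 * 13 * 12 * 11 * P(10)
= 15 * 14 * 13 * 12 * 11 * 10 * P(9)
= 15 * 14 * 13 * 12 * 11 * 10 * 9 * P(8)
= 15 * 14 * 13 * 12 * 11 * 10 * 9 * 8 * P(7)
= 15 * 14 * 13 * 12 * 11 * 10 * 9 * 8 * 7 * P(6)
= 15 * 14 * 13 * 12 * 11 * 10 * 9 * 8 * 7 * 6 * P(5)
= 15 * 14 * 13 * 12 * 11 * 10 * 9 * 8 * 7 * 6 * 5 * P(4)
= 15 * 14 * 13 * 12 * 11 * 10 * 9 * 8 * 7 * 6 * 5 * 4 * P(3)
= 15 * 14 * 13 * 12 * 11 * 10 * 9 * 8 * 7 * 6 * 5 * 4 * 3 * P(2)
= 15 * 14 * 13 * 12 * 11 * 10 * 9 * 8 * 7 * 6 * 5 * 4 * 3 * 2 * P(1)
= 15 * 14 * 13 * 12 * 11 * 10 * 9 * 8 * 7 * 6 * 5 * 4 * 3 * 2 * 1
= 1307674368000

1307674368000


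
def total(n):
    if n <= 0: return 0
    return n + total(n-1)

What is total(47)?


total(47)
= 47 + 46 + 45 + 44 + 43 + 42 + 41 + 40 + 39 + 38 + 37 + 36 + 35 + 34 + 33 + 32 + 31 + 30 + 29 + 28 + 27 + 26 + 25 + 24 + 23 + 22 + 21 + 20 + 19 + 18 + 17 + 16 + 15 + 14 + 13 + 12 + 11 + 10 + 9 + 8 + 7 + 6 + 5 + 4 + 3 + 2 + 1 + total(0)
= 47 + 46 + 45 + 44 + 43 + 42 + 41 + 40 + 39 + 38 + 37 + 36 + 35 + 34 + 33 + 32 + 31 + 30 + 29 + 28 + 27 + 26 + 25 + 24 + 23 + 22 + 21 + 20 + 19 + 18 + 17 + 16 + 15 + 14 + 13 + 12 + 11 + 10 + 9 + 8 + 7 + 6 + 5 + 4 + 3 + 2 + 1 + 0
= 1128

1128


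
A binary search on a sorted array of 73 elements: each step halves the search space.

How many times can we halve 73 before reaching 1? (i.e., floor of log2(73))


73 / 2 = 36
36 / 2 = 18
18 / 2 = 9
9 / 2 = 4
4 / 2 = 2
2 / 2 = 1
Reached 1 after 6 halvings

6


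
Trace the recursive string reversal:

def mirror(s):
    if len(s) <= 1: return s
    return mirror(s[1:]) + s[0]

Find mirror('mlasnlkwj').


mirror('mlasnlkwj') = mirror('lasnlkwj') + 'm'
mirror('lasnlkwj') = mirror('asnlkwj') + 'l'
mirror('asnlkwj') = mirror('snlkwj') + 'a'
mirror('snlkwj') = mirror('nlkwj') + 's'
mirror('nlkwj') = mirror('lkwj') + 'n'
mirror('lkwj') = mirror('kwj') + 'l'
mirror('kwj') = mirror('wj') + 'k'
mirror('wj') = mirror('j') + 'w'
mirror('j') = 'j'  (base case)
Concatenating: 'j' + 'w' + 'k' + 'l' + 'n' + 's' + 'a' + 'l' + 'm' = 'jwklnsalm'

jwklnsalm


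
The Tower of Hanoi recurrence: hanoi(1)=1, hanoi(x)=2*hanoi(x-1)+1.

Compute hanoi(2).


hanoi(2) = 2 * hanoi(1) + 1
hanoi(1) = 1  (base case)
hanoi(2) = 2 * 1 + 1 = 3

3


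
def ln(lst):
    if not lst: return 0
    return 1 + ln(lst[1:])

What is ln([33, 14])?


ln([33, 14]) = 1 + ln([14])
ln([14]) = 1 + ln([])
ln([]) = 0  (base case)
Unwinding: 1 + 1 + 0 = 2

2


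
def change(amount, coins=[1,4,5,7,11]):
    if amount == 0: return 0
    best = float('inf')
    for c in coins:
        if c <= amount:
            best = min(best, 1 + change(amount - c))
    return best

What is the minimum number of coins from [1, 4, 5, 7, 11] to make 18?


Building up with DP:
change(0) = 0
change(1) = min(1+change(0)=1+0=1) = 1
change(2) = min(1+change(1)=1+1=2) = 2
change(3) = min(1+change(2)=1+2=3) = 3
change(4) = min(1+change(3)=1+3=4, 1+change(0)=1+0=1) = 1
change(5) = min(1+change(4)=1+1=2, 1+change(1)=1+1=2, 1+change(0)=1+0=1) = 1
change(6) = min(1+change(5)=1+1=2, 1+change(2)=1+2=3, 1+change(1)=1+1=2) = 2
change(7) = min(1+change(6)=1+2=3, 1+change(3)=1+3=4, 1+change(2)=1+2=3, 1+change(0)=1+0=1) = 1
change(8) = min(1+change(7)=1+1=2, 1+change(4)=1+1=2, 1+change(3)=1+3=4, 1+change(1)=1+1=2) = 2
change(9) = min(1+change(8)=1+2=3, 1+change(5)=1+1=2, 1+change(4)=1+1=2, 1+change(2)=1+2=3) = 2
change(10) = min(1+change(9)=1+2=3, 1+change(6)=1+2=3, 1+change(5)=1+1=2, 1+change(3)=1+3=4) = 2
change(11) = min(1+change(10)=1+2=3, 1+change(7)=1+1=2, 1+change(6)=1+2=3, 1+change(4)=1+1=2, 1+change(0)=1+0=1) = 1
change(12) = min(1+change(11)=1+1=2, 1+change(8)=1+2=3, 1+change(7)=1+1=2, 1+change(5)=1+1=2, 1+change(1)=1+1=2) = 2
change(13) = min(1+change(12)=1+2=3, 1+change(9)=1+2=3, 1+change(8)=1+2=3, 1+change(6)=1+2=3, 1+change(2)=1+2=3) = 3
change(14) = min(1+change(13)=1+3=4, 1+change(10)=1+2=3, 1+change(9)=1+2=3, 1+change(7)=1+1=2, 1+change(3)=1+3=4) = 2
change(15) = min(1+change(14)=1+2=3, 1+change(11)=1+1=2, 1+change(10)=1+2=3, 1+change(8)=1+2=3, 1+change(4)=1+1=2) = 2
change(16) = min(1+change(15)=1+2=3, 1+change(12)=1+2=3, 1+change(11)=1+1=2, 1+change(9)=1+2=3, 1+change(5)=1+1=2) = 2
change(17) = min(1+change(16)=1+2=3, 1+change(13)=1+3=4, 1+change(12)=1+2=3, 1+change(10)=1+2=3, 1+change(6)=1+2=3) = 3
change(18) = min(1+change(17)=1+3=4, 1+change(14)=1+2=3, 1+change(13)=1+3=4, 1+change(11)=1+1=2, 1+change(7)=1+1=2) = 2

2


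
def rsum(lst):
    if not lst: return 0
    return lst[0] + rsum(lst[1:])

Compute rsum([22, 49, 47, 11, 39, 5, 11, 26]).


rsum([22, 49, 47, 11, 39, 5, 11, 26]) = 22 + rsum([49, 47, 11, 39, 5, 11, 26])
rsum([49, 47, 11, 39, 5, 11, 26]) = 49 + rsum([47, 11, 39, 5, 11, 26])
rsum([47, 11, 39, 5, 11, 26]) = 47 + rsum([11, 39, 5, 11, 26])
rsum([11, 39, 5, 11, 26]) = 11 + rsum([39, 5, 11, 26])
rsum([39, 5, 11, 26]) = 39 + rsum([5, 11, 26])
rsum([5, 11, 26]) = 5 + rsum([11, 26])
rsum([11, 26]) = 11 + rsum([26])
rsum([26]) = 26 + rsum([])
rsum([]) = 0  (base case)
Total: 22 + 49 + 47 + 11 + 39 + 5 + 11 + 26 + 0 = 210

210


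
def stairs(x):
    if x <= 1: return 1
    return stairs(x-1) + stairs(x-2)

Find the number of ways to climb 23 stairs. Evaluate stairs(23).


Building up from base cases:
stairs(0) = 1
stairs(1) = 1
stairs(2) = stairs(1) + stairs(0) = 1 + 1 = 2
stairs(3) = stairs(2) + stairs(1) = 2 + 1 = 3
stairs(4) = stairs(3) + stairs(2) = 3 + 2 = 5
stairs(5) = stairs(4) + stairs(3) = 5 + 3 = 8
stairs(6) = stairs(5) + stairs(4) = 8 + 5 = 13
stairs(7) = stairs(6) + stairs(5) = 13 + 8 = 21
stairs(8) = stairs(7) + stairs(6) = 21 + 13 = 34
stairs(9) = stairs(8) + stairs(7) = 34 + 21 = 55
stairs(10) = stairs(9) + stairs(8) = 55 + 34 = 89
stairs(11) = stairs(10) + stairs(9) = 89 + 55 = 144
stairs(12) = stairs(11) + stairs(10) = 144 + 89 = 233
stairs(13) = stairs(12) + stairs(11) = 233 + 144 = 377
stairs(14) = stairs(13) + stairs(12) = 377 + 233 = 610
stairs(15) = stairs(14) + stairs(13) = 610 + 377 = 987
stairs(16) = stairs(15) + stairs(14) = 987 + 610 = 1597
stairs(17) = stairs(16) + stairs(15) = 1597 + 987 = 2584
stairs(18) = stairs(17) + stairs(16) = 2584 + 1597 = 4181
stairs(19) = stairs(18) + stairs(17) = 4181 + 2584 = 6765
stairs(20) = stairs(19) + stairs(18) = 6765 + 4181 = 10946
stairs(21) = stairs(20) + stairs(19) = 10946 + 6765 = 17711
stairs(22) = stairs(21) + stairs(20) = 17711 + 10946 = 28657
stairs(23) = stairs(22) + stairs(21) = 28657 + 17711 = 46368

46368


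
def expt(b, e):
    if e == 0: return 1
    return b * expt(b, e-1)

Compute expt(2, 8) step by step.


expt(2, 8)
= 2 * expt(2, 7)
= 2 * 2 * expt(2, 6)
= 2 * 2 * 2 * expt(2, 5)
= 2 * 2 * 2 * 2 * expt(2, 4)
= 2 * 2 * 2 * 2 * 2 * expt(2, 3)
= 2 * 2 * 2 * 2 * 2 * 2 * expt(2, 2)
= 2 * 2 * 2 * 2 * 2 * 2 * 2 * expt(2, 1)
= 2 * 2 * 2 * 2 * 2 * 2 * 2 * 2 * expt(2, 0)
= 2 * 2 * 2 * 2 * 2 * 2 * 2 * 2 * 1
= 256

256


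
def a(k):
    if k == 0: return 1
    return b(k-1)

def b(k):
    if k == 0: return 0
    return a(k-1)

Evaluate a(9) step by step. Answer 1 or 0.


a(9) = b(8)
b(8) = a(7)
a(7) = b(6)
b(6) = a(5)
a(5) = b(4)
b(4) = a(3)
a(3) = b(2)
b(2) = a(1)
a(1) = b(0)
b(0) = 0  (base case)
Result: 0

0


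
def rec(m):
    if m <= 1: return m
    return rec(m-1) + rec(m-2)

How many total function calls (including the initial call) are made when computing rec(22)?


Let C(n) = total calls for rec(n)
C(0) = 1, C(1) = 1
C(2) = 1 + C(1) + C(0) = 1 + 1 + 1 = 3
C(3) = 1 + C(2) + C(1) = 1 + 3 + 1 = 5
C(4) = 1 + C(3) + C(2) = 1 + 5 + 3 = 9
C(5) = 1 + C(4) + C(3) = 1 + 9 + 5 = 15
C(6) = 1 + C(5) + C(4) = 1 + 15 + 9 = 25
C(7) = 1 + C(6) + C(5) = 1 + 25 + 15 = 41
C(8) = 1 + C(7) + C(6) = 1 + 41 + 25 = 67
C(9) = 1 + C(8) + C(7) = 1 + 67 + 41 = 109
C(10) = 1 + C(9) + C(8) = 1 + 109 + 67 = 177
C(11) = 1 + C(10) + C(9) = 1 + 177 + 109 = 287
C(12) = 1 + C(11) + C(10) = 1 + 287 + 177 = 465
C(13) = 1 + C(12) + C(11) = 1 + 465 + 287 = 753
C(14) = 1 + C(13) + C(12) = 1 + 753 + 465 = 1219
C(15) = 1 + C(14) + C(13) = 1 + 1219 + 753 = 1973
C(16) = 1 + C(15) + C(14) = 1 + 1973 + 1219 = 3193
C(17) = 1 + C(16) + C(15) = 1 + 3193 + 1973 = 5167
C(18) = 1 + C(17) + C(16) = 1 + 5167 + 3193 = 8361
C(19) = 1 + C(18) + C(17) = 1 + 8361 + 5167 = 13529
C(20) = 1 + C(19) + C(18) = 1 + 13529 + 8361 = 21891
C(21) = 1 + C(20) + C(19) = 1 + 21891 + 13529 = 35421
C(22) = 1 + C(21) + C(20) = 1 + 35421 + 21891 = 57313

57313


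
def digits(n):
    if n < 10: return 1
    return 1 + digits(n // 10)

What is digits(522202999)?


digits(522202999) = 1 + digits(52220299)
digits(52220299) = 1 + digits(5222029)
digits(5222029) = 1 + digits(522202)
digits(522202) = 1 + digits(52220)
digits(52220) = 1 + digits(5222)
digits(5222) = 1 + digits(522)
digits(522) = 1 + digits(52)
digits(52) = 1 + digits(5)
digits(5) = 1  (base case: 5 < 10)
Unwinding: 1 + 1 + 1 + 1 + 1 + 1 + 1 + 1 + 1 = 9

9


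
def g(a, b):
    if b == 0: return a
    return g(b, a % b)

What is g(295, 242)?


g(295, 242) = g(242, 53)
g(242, 53) = g(53, 30)
g(53, 30) = g(30, 23)
g(30, 23) = g(23, 7)
g(23, 7) = g(7, 2)
g(7, 2) = g(2, 1)
g(2, 1) = g(1, 0)
g(1, 0) = 1  (base case)

1


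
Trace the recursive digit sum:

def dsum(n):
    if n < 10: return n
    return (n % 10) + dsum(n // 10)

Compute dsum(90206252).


dsum(90206252) = 2 + dsum(9020625)
dsum(9020625) = 5 + dsum(902062)
dsum(902062) = 2 + dsum(90206)
dsum(90206) = 6 + dsum(9020)
dsum(9020) = 0 + dsum(902)
dsum(902) = 2 + dsum(90)
dsum(90) = 0 + dsum(9)
dsum(9) = 9  (base case)
Total: 2 + 5 + 2 + 6 + 0 + 2 + 0 + 9 = 26

26


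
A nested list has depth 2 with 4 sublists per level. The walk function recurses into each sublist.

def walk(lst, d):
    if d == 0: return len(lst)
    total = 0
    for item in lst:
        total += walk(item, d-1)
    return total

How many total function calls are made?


At depth 0 (root): 1 call
At depth 1: each of 1 parents calls walk on 4 children = 4 calls
At depth 2: each of 4 parents calls walk on 4 children = 16 calls
Total: 1 + 4 + 16 = 21

21


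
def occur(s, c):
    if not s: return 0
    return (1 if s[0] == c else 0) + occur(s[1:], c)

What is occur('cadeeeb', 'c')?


s[0]='c' == 'c' -> 1
s[0]='a' != 'c' -> 0
s[0]='d' != 'c' -> 0
s[0]='e' != 'c' -> 0
s[0]='e' != 'c' -> 0
s[0]='e' != 'c' -> 0
s[0]='b' != 'c' -> 0
Sum: 1 + 0 + 0 + 0 + 0 + 0 + 0 = 1

1


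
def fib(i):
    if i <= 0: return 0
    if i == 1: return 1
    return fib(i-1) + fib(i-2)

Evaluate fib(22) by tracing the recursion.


Computing fib(22) bottom-up:
fib(0) = 0
fib(1) = 1
fib(2) = fib(1) + fib(0) = 1 + 0 = 1
fib(3) = fib(2) + fib(1) = 1 + 1 = 2
fib(4) = fib(3) + fib(2) = 2 + 1 = 3
fib(5) = fib(4) + fib(3) = 3 + 2 = 5
fib(6) = fib(5) + fib(4) = 5 + 3 = 8
fib(7) = fib(6) + fib(5) = 8 + 5 = 13
fib(8) = fib(7) + fib(6) = 13 + 8 = 21
fib(9) = fib(8) + fib(7) = 21 + 13 = 34
fib(10) = fib(9) + fib(8) = 34 + 21 = 55
fib(11) = fib(10) + fib(9) = 55 + 34 = 89
fib(12) = fib(11) + fib(10) = 89 + 55 = 144
fib(13) = fib(12) + fib(11) = 144 + 89 = 233
fib(14) = fib(13) + fib(12) = 233 + 144 = 377
fib(15) = fib(14) + fib(13) = 377 + 233 = 610
fib(16) = fib(15) + fib(14) = 610 + 377 = 987
fib(17) = fib(16) + fib(15) = 987 + 610 = 1597
fib(18) = fib(17) + fib(16) = 1597 + 987 = 2584
fib(19) = fib(18) + fib(17) = 2584 + 1597 = 4181
fib(20) = fib(19) + fib(18) = 4181 + 2584 = 6765
fib(21) = fib(20) + fib(19) = 6765 + 4181 = 10946
fib(22) = fib(21) + fib(20) = 10946 + 6765 = 17711

17711


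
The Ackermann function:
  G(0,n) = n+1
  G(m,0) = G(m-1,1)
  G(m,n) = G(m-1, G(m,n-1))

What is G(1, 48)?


G(1, 48) = G(0, G(1, 47))
  G(1, 47) = G(0, G(1, 46))
    G(1, 46) = G(0, G(1, 45))
      G(1, 45) = G(0, G(1, 44))
        G(1, 44) = G(0, G(1, 43))
          G(1, 43) = G(0, G(1, 42))
          G(1, 42) = G(0, G(1, 41))
          G(1, 41) = G(0, G(1, 40))
          G(1, 40) = G(0, G(1, 39))
          G(1, 39) = G(0, G(1, 38))
          G(1, 38) = G(0, G(1, 37))
          G(1, 37) = G(0, G(1, 36))
          G(1, 36) = G(0, G(1, 35))
          G(1, 35) = G(0, G(1, 34))
          G(1, 34) = G(0, G(1, 33))
          G(1, 33) = G(0, G(1, 32))
          G(1, 32) = G(0, G(1, 31))
          G(1, 31) = G(0, G(1, 30))
          G(1, 30) = G(0, G(1, 29))
          G(1, 29) = G(0, G(1, 28))
          G(1, 28) = G(0, G(1, 27))
          G(1, 27) = G(0, G(1, 26))
          G(1, 26) = G(0, G(1, 25))
          G(1, 25) = G(0, G(1, 24))
          G(1, 24) = G(0, G(1, 23))
... (trace truncated)
Result: G(1, 48) = 50

50


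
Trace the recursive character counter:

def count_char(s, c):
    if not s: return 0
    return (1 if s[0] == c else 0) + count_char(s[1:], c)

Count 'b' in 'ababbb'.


s[0]='a' != 'b' -> 0
s[0]='b' == 'b' -> 1
s[0]='a' != 'b' -> 0
s[0]='b' == 'b' -> 1
s[0]='b' == 'b' -> 1
s[0]='b' == 'b' -> 1
Sum: 0 + 1 + 0 + 1 + 1 + 1 = 4

4


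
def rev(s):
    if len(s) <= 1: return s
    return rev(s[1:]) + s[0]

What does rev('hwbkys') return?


rev('hwbkys') = rev('wbkys') + 'h'
rev('wbkys') = rev('bkys') + 'w'
rev('bkys') = rev('kys') + 'b'
rev('kys') = rev('ys') + 'k'
rev('ys') = rev('s') + 'y'
rev('s') = 's'  (base case)
Concatenating: 's' + 'y' + 'k' + 'b' + 'w' + 'h' = 'sykbwh'

sykbwh


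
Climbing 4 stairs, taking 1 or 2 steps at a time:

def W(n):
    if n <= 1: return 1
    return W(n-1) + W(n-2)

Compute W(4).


Building up from base cases:
W(0) = 1
W(1) = 1
W(2) = W(1) + W(0) = 1 + 1 = 2
W(3) = W(2) + W(1) = 2 + 1 = 3
W(4) = W(3) + W(2) = 3 + 2 = 5

5


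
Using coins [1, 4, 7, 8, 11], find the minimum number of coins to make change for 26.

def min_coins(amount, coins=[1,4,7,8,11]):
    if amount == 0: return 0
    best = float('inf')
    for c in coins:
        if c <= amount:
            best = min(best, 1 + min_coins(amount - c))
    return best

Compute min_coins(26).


Building up with DP:
min_coins(0) = 0
min_coins(1) = min(1+min_coins(0)=1+0=1) = 1
min_coins(2) = min(1+min_coins(1)=1+1=2) = 2
min_coins(3) = min(1+min_coins(2)=1+2=3) = 3
min_coins(4) = min(1+min_coins(3)=1+3=4, 1+min_coins(0)=1+0=1) = 1
min_coins(5) = min(1+min_coins(4)=1+1=2, 1+min_coins(1)=1+1=2) = 2
min_coins(6) = min(1+min_coins(5)=1+2=3, 1+min_coins(2)=1+2=3) = 3
min_coins(7) = min(1+min_coins(6)=1+3=4, 1+min_coins(3)=1+3=4, 1+min_coins(0)=1+0=1) = 1
min_coins(8) = min(1+min_coins(7)=1+1=2, 1+min_coins(4)=1+1=2, 1+min_coins(1)=1+1=2, 1+min_coins(0)=1+0=1) = 1
min_coins(9) = min(1+min_coins(8)=1+1=2, 1+min_coins(5)=1+2=3, 1+min_coins(2)=1+2=3, 1+min_coins(1)=1+1=2) = 2
min_coins(10) = min(1+min_coins(9)=1+2=3, 1+min_coins(6)=1+3=4, 1+min_coins(3)=1+3=4, 1+min_coins(2)=1+2=3) = 3
min_coins(11) = min(1+min_coins(10)=1+3=4, 1+min_coins(7)=1+1=2, 1+min_coins(4)=1+1=2, 1+min_coins(3)=1+3=4, 1+min_coins(0)=1+0=1) = 1
min_coins(12) = min(1+min_coins(11)=1+1=2, 1+min_coins(8)=1+1=2, 1+min_coins(5)=1+2=3, 1+min_coins(4)=1+1=2, 1+min_coins(1)=1+1=2) = 2
min_coins(13) = min(1+min_coins(12)=1+2=3, 1+min_coins(9)=1+2=3, 1+min_coins(6)=1+3=4, 1+min_coins(5)=1+2=3, 1+min_coins(2)=1+2=3) = 3
min_coins(14) = min(1+min_coins(13)=1+3=4, 1+min_coins(10)=1+3=4, 1+min_coins(7)=1+1=2, 1+min_coins(6)=1+3=4, 1+min_coins(3)=1+3=4) = 2
min_coins(15) = min(1+min_coins(14)=1+2=3, 1+min_coins(11)=1+1=2, 1+min_coins(8)=1+1=2, 1+min_coins(7)=1+1=2, 1+min_coins(4)=1+1=2) = 2
min_coins(16) = min(1+min_coins(15)=1+2=3, 1+min_coins(12)=1+2=3, 1+min_coins(9)=1+2=3, 1+min_coins(8)=1+1=2, 1+min_coins(5)=1+2=3) = 2
min_coins(17) = min(1+min_coins(16)=1+2=3, 1+min_coins(13)=1+3=4, 1+min_coins(10)=1+3=4, 1+min_coins(9)=1+2=3, 1+min_coins(6)=1+3=4) = 3
min_coins(18) = min(1+min_coins(17)=1+3=4, 1+min_coins(14)=1+2=3, 1+min_coins(11)=1+1=2, 1+min_coins(10)=1+3=4, 1+min_coins(7)=1+1=2) = 2
min_coins(19) = min(1+min_coins(18)=1+2=3, 1+min_coins(15)=1+2=3, 1+min_coins(12)=1+2=3, 1+min_coins(11)=1+1=2, 1+min_coins(8)=1+1=2) = 2
min_coins(20) = min(1+min_coins(19)=1+2=3, 1+min_coins(16)=1+2=3, 1+min_coins(13)=1+3=4, 1+min_coins(12)=1+2=3, 1+min_coins(9)=1+2=3) = 3
min_coins(21) = min(1+min_coins(20)=1+3=4, 1+min_coins(17)=1+3=4, 1+min_coins(14)=1+2=3, 1+min_coins(13)=1+3=4, 1+min_coins(10)=1+3=4) = 3
min_coins(22) = min(1+min_coins(21)=1+3=4, 1+min_coins(18)=1+2=3, 1+min_coins(15)=1+2=3, 1+min_coins(14)=1+2=3, 1+min_coins(11)=1+1=2) = 2
min_coins(23) = min(1+min_coins(22)=1+2=3, 1+min_coins(19)=1+2=3, 1+min_coins(16)=1+2=3, 1+min_coins(15)=1+2=3, 1+min_coins(12)=1+2=3) = 3
min_coins(24) = min(1+min_coins(23)=1+3=4, 1+min_coins(20)=1+3=4, 1+min_coins(17)=1+3=4, 1+min_coins(16)=1+2=3, 1+min_coins(13)=1+3=4) = 3
min_coins(25) = min(1+min_coins(24)=1+3=4, 1+min_coins(21)=1+3=4, 1+min_coins(18)=1+2=3, 1+min_coins(17)=1+3=4, 1+min_coins(14)=1+2=3) = 3
min_coins(26) = min(1+min_coins(25)=1+3=4, 1+min_coins(22)=1+2=3, 1+min_coins(19)=1+2=3, 1+min_coins(18)=1+2=3, 1+min_coins(15)=1+2=3) = 3

3


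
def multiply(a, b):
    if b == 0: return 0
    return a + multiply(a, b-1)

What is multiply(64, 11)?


multiply(64, 11) = 64 + multiply(64, 10)
multiply(64, 10) = 64 + multiply(64, 9)
multiply(64, 9) = 64 + multiply(64, 8)
multiply(64, 8) = 64 + multiply(64, 7)
multiply(64, 7) = 64 + multiply(64, 6)
multiply(64, 6) = 64 + multiply(64, 5)
multiply(64, 5) = 64 + multiply(64, 4)
multiply(64, 4) = 64 + multiply(64, 3)
multiply(64, 3) = 64 + multiply(64, 2)
multiply(64, 2) = 64 + multiply(64, 1)
multiply(64, 1) = 64 + multiply(64, 0)
multiply(64, 0) = 0  (base case)
Total: 64 + 64 + 64 + 64 + 64 + 64 + 64 + 64 + 64 + 64 + 64 + 0 = 704

704


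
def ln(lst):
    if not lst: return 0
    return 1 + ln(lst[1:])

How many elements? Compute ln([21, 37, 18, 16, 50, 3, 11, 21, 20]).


ln([21, 37, 18, 16, 50, 3, 11, 21, 20]) = 1 + ln([37, 18, 16, 50, 3, 11, 21, 20])
ln([37, 18, 16, 50, 3, 11, 21, 20]) = 1 + ln([18, 16, 50, 3, 11, 21, 20])
ln([18, 16, 50, 3, 11, 21, 20]) = 1 + ln([16, 50, 3, 11, 21, 20])
ln([16, 50, 3, 11, 21, 20]) = 1 + ln([50, 3, 11, 21, 20])
ln([50, 3, 11, 21, 20]) = 1 + ln([3, 11, 21, 20])
ln([3, 11, 21, 20]) = 1 + ln([11, 21, 20])
ln([11, 21, 20]) = 1 + ln([21, 20])
ln([21, 20]) = 1 + ln([20])
ln([20]) = 1 + ln([])
ln([]) = 0  (base case)
Unwinding: 1 + 1 + 1 + 1 + 1 + 1 + 1 + 1 + 1 + 0 = 9

9


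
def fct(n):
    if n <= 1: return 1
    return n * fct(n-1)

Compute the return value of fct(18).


fct(18)
= 18 * fct(17)
= 18 * 17 * fct(16)
= 18 * 17 * 16 * fct(15)
= 18 * 17 * 16 * 15 * fct(14)
= 18 * 17 * 16 * 15 * 14 * fct(13)
= 18 * 17 * 16 * 15 * 14 * 13 * fct(12)
= 18 * 17 * 16 * 15 * 14 * 13 * 12 * fct(11)
= 18 * 17 * 16 * 15 * 14 * 13 * 12 * 11 * fct(10)
= 18 * 17 * 16 * 15 * 14 * 13 * 12 * 11 * 10 * fct(9)
= 18 * 17 * 16 * 15 * 14 * 13 * 12 * 11 * 10 * 9 * fct(8)
= 18 * 17 * 16 * 15 * 14 * 13 * 12 * 11 * 10 * 9 * 8 * fct(7)
= 18 * 17 * 16 * 15 * 14 * 13 * 12 * 11 * 10 * 9 * 8 * 7 * fct(6)
= 18 * 17 * 16 * 15 * 14 * 13 * 12 * 11 * 10 * 9 * 8 * 7 * 6 * fct(5)
= 18 * 17 * 16 * 15 * 14 * 13 * 12 * 11 * 10 * 9 * 8 * 7 * 6 * 5 * fct(4)
= 18 * 17 * 16 * 15 * 14 * 13 * 12 * 11 * 10 * 9 * 8 * 7 * 6 * 5 * 4 * fct(3)
= 18 * 17 * 16 * 15 * 14 * 13 * 12 * 11 * 10 * 9 * 8 * 7 * 6 * 5 * 4 * 3 * fct(2)
= 18 * 17 * 16 * 15 * 14 * 13 * 12 * 11 * 10 * 9 * 8 * 7 * 6 * 5 * 4 * 3 * 2 * fct(1)
= 18 * 17 * 16 * 15 * 14 * 13 * 12 * 11 * 10 * 9 * 8 * 7 * 6 * 5 * 4 * 3 * 2 * 1
= 6402373705728000

6402373705728000


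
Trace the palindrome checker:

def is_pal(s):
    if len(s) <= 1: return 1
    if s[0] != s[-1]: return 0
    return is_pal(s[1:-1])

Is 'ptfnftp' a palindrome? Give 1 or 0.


is_pal('ptfnftp'): s[0]='p' == s[-1]='p' -> check is_pal('tfnft')
is_pal('tfnft'): s[0]='t' == s[-1]='t' -> check is_pal('fnf')
is_pal('fnf'): s[0]='f' == s[-1]='f' -> check is_pal('n')
is_pal('n'): len <= 1 -> return 1  (base case)
Result: 1 (palindrome)

1


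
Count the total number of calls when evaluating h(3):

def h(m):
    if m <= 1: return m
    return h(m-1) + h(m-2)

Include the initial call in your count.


Let C(n) = total calls for h(n)
C(0) = 1, C(1) = 1
C(2) = 1 + C(1) + C(0) = 1 + 1 + 1 = 3
C(3) = 1 + C(2) + C(1) = 1 + 3 + 1 = 5

5


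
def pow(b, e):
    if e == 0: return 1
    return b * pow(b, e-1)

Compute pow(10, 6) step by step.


pow(10, 6)
= 10 * pow(10, 5)
= 10 * 10 * pow(10, 4)
= 10 * 10 * 10 * pow(10, 3)
= 10 * 10 * 10 * 10 * pow(10, 2)
= 10 * 10 * 10 * 10 * 10 * pow(10, 1)
= 10 * 10 * 10 * 10 * 10 * 10 * pow(10, 0)
= 10 * 10 * 10 * 10 * 10 * 10 * 1
= 1000000

1000000


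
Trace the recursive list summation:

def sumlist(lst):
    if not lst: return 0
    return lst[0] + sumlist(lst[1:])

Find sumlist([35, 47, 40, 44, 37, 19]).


sumlist([35, 47, 40, 44, 37, 19]) = 35 + sumlist([47, 40, 44, 37, 19])
sumlist([47, 40, 44, 37, 19]) = 47 + sumlist([40, 44, 37, 19])
sumlist([40, 44, 37, 19]) = 40 + sumlist([44, 37, 19])
sumlist([44, 37, 19]) = 44 + sumlist([37, 19])
sumlist([37, 19]) = 37 + sumlist([19])
sumlist([19]) = 19 + sumlist([])
sumlist([]) = 0  (base case)
Total: 35 + 47 + 40 + 44 + 37 + 19 + 0 = 222

222


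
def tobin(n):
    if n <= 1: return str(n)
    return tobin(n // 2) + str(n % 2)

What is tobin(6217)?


tobin(6217) = tobin(3108) + '1'
tobin(3108) = tobin(1554) + '0'
tobin(1554) = tobin(777) + '0'
tobin(777) = tobin(388) + '1'
tobin(388) = tobin(194) + '0'
tobin(194) = tobin(97) + '0'
tobin(97) = tobin(48) + '1'
tobin(48) = tobin(24) + '0'
tobin(24) = tobin(12) + '0'
tobin(12) = tobin(6) + '0'
tobin(6) = tobin(3) + '0'
tobin(3) = tobin(1) + '1'
tobin(1) = '1'  (base case)
Concatenating: '1' + '1' + '0' + '0' + '0' + '0' + '1' + '0' + '0' + '1' + '0' + '0' + '1' = '1100001001001'

1100001001001


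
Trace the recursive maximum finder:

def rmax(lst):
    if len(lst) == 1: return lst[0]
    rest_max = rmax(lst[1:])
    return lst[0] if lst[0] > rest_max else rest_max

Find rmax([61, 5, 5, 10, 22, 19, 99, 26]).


rmax([61, 5, 5, 10, 22, 19, 99, 26]): compare 61 with rmax([5, 5, 10, 22, 19, 99, 26])
rmax([5, 5, 10, 22, 19, 99, 26]): compare 5 with rmax([5, 10, 22, 19, 99, 26])
rmax([5, 10, 22, 19, 99, 26]): compare 5 with rmax([10, 22, 19, 99, 26])
rmax([10, 22, 19, 99, 26]): compare 10 with rmax([22, 19, 99, 26])
rmax([22, 19, 99, 26]): compare 22 with rmax([19, 99, 26])
rmax([19, 99, 26]): compare 19 with rmax([99, 26])
rmax([99, 26]): compare 99 with rmax([26])
rmax([26]) = 26  (base case)
Compare 99 with 26 -> 99
Compare 19 with 99 -> 99
Compare 22 with 99 -> 99
Compare 10 with 99 -> 99
Compare 5 with 99 -> 99
Compare 5 with 99 -> 99
Compare 61 with 99 -> 99

99


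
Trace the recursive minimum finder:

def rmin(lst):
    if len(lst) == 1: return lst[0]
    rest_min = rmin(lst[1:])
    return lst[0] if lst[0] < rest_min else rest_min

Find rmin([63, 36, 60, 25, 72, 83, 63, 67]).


rmin([63, 36, 60, 25, 72, 83, 63, 67]): compare 63 with rmin([36, 60, 25, 72, 83, 63, 67])
rmin([36, 60, 25, 72, 83, 63, 67]): compare 36 with rmin([60, 25, 72, 83, 63, 67])
rmin([60, 25, 72, 83, 63, 67]): compare 60 with rmin([25, 72, 83, 63, 67])
rmin([25, 72, 83, 63, 67]): compare 25 with rmin([72, 83, 63, 67])
rmin([72, 83, 63, 67]): compare 72 with rmin([83, 63, 67])
rmin([83, 63, 67]): compare 83 with rmin([63, 67])
rmin([63, 67]): compare 63 with rmin([67])
rmin([67]) = 67  (base case)
Compare 63 with 67 -> 63
Compare 83 with 63 -> 63
Compare 72 with 63 -> 63
Compare 25 with 63 -> 25
Compare 60 with 25 -> 25
Compare 36 with 25 -> 25
Compare 63 with 25 -> 25

25


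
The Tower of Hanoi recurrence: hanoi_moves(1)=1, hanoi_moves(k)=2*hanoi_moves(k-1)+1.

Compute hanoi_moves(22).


hanoi_moves(22) = 2 * hanoi_moves(21) + 1
hanoi_moves(21) = 2 * hanoi_moves(20) + 1
hanoi_moves(20) = 2 * hanoi_moves(19) + 1
hanoi_moves(19) = 2 * hanoi_moves(18) + 1
hanoi_moves(18) = 2 * hanoi_moves(17) + 1
hanoi_moves(17) = 2 * hanoi_moves(16) + 1
hanoi_moves(16) = 2 * hanoi_moves(15) + 1
hanoi_moves(15) = 2 * hanoi_moves(14) + 1
hanoi_moves(14) = 2 * hanoi_moves(13) + 1
hanoi_moves(13) = 2 * hanoi_moves(12) + 1
hanoi_moves(12) = 2 * hanoi_moves(11) + 1
hanoi_moves(11) = 2 * hanoi_moves(10) + 1
hanoi_moves(10) = 2 * hanoi_moves(9) + 1
hanoi_moves(9) = 2 * hanoi_moves(8) + 1
hanoi_moves(8) = 2 * hanoi_moves(7) + 1
hanoi_moves(7) = 2 * hanoi_moves(6) + 1
hanoi_moves(6) = 2 * hanoi_moves(5) + 1
hanoi_moves(5) = 2 * hanoi_moves(4) + 1
hanoi_moves(4) = 2 * hanoi_moves(3) + 1
hanoi_moves(3) = 2 * hanoi_moves(2) + 1
hanoi_moves(2) = 2 * hanoi_moves(1) + 1
hanoi_moves(1) = 1  (base case)
hanoi_moves(2) = 2 * 1 + 1 = 3
hanoi_moves(3) = 2 * 3 + 1 = 7
hanoi_moves(4) = 2 * 7 + 1 = 15
hanoi_moves(5) = 2 * 15 + 1 = 31
hanoi_moves(6) = 2 * 31 + 1 = 63
hanoi_moves(7) = 2 * 63 + 1 = 127
hanoi_moves(8) = 2 * 127 + 1 = 255
hanoi_moves(9) = 2 * 255 + 1 = 511
hanoi_moves(10) = 2 * 511 + 1 = 1023
hanoi_moves(11) = 2 * 1023 + 1 = 2047
hanoi_moves(12) = 2 * 2047 + 1 = 4095
hanoi_moves(13) = 2 * 4095 + 1 = 8191
hanoi_moves(14) = 2 * 8191 + 1 = 16383
hanoi_moves(15) = 2 * 16383 + 1 = 32767
hanoi_moves(16) = 2 * 32767 + 1 = 65535
hanoi_moves(17) = 2 * 65535 + 1 = 131071
hanoi_moves(18) = 2 * 131071 + 1 = 262143
hanoi_moves(19) = 2 * 262143 + 1 = 524287
hanoi_moves(20) = 2 * 524287 + 1 = 1048575
hanoi_moves(21) = 2 * 1048575 + 1 = 2097151
hanoi_moves(22) = 2 * 2097151 + 1 = 4194303

4194303


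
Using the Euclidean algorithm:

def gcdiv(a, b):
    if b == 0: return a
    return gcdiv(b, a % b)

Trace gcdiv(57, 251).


gcdiv(57, 251) = gcdiv(251, 57)
gcdiv(251, 57) = gcdiv(57, 23)
gcdiv(57, 23) = gcdiv(23, 11)
gcdiv(23, 11) = gcdiv(11, 1)
gcdiv(11, 1) = gcdiv(1, 0)
gcdiv(1, 0) = 1  (base case)

1


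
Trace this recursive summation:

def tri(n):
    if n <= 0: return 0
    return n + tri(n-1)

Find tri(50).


tri(50)
= 50 + 49 + 48 + 47 + 46 + 45 + 44 + 43 + 42 + 41 + 40 + 39 + 38 + 37 + 36 + 35 + 34 + 33 + 32 + 31 + 30 + 29 + 28 + 27 + 26 + 25 + 24 + 23 + 22 + 21 + 20 + 19 + 18 + 17 + 16 + 15 + 14 + 13 + 12 + 11 + 10 + 9 + 8 + 7 + 6 + 5 + 4 + 3 + 2 + 1 + tri(0)
= 50 + 49 + 48 + 47 + 46 + 45 + 44 + 43 + 42 + 41 + 40 + 39 + 38 + 37 + 36 + 35 + 34 + 33 + 32 + 31 + 30 + 29 + 28 + 27 + 26 + 25 + 24 + 23 + 22 + 21 + 20 + 19 + 18 + 17 + 16 + 15 + 14 + 13 + 12 + 11 + 10 + 9 + 8 + 7 + 6 + 5 + 4 + 3 + 2 + 1 + 0
= 1275

1275


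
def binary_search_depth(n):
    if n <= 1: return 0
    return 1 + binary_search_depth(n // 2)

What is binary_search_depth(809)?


809 / 2 = 404
404 / 2 = 202
202 / 2 = 101
101 / 2 = 50
50 / 2 = 25
25 / 2 = 12
12 / 2 = 6
6 / 2 = 3
3 / 2 = 1
Reached 1 after 9 halvings

9


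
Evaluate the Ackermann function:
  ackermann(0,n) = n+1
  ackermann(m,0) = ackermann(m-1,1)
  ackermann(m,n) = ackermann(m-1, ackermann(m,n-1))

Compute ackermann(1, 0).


ackermann(1, 0) = ackermann(0, 1)
  ackermann(0, 1) = 2
Result: ackermann(1, 0) = 2

2


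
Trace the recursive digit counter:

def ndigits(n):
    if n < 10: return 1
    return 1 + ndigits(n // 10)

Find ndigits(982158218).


ndigits(982158218) = 1 + ndigits(98215821)
ndigits(98215821) = 1 + ndigits(9821582)
ndigits(9821582) = 1 + ndigits(982158)
ndigits(982158) = 1 + ndigits(98215)
ndigits(98215) = 1 + ndigits(9821)
ndigits(9821) = 1 + ndigits(982)
ndigits(982) = 1 + ndigits(98)
ndigits(98) = 1 + ndigits(9)
ndigits(9) = 1  (base case: 9 < 10)
Unwinding: 1 + 1 + 1 + 1 + 1 + 1 + 1 + 1 + 1 = 9

9


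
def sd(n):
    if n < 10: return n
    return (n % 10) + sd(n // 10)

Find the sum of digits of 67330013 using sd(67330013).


sd(67330013) = 3 + sd(6733001)
sd(6733001) = 1 + sd(673300)
sd(673300) = 0 + sd(67330)
sd(67330) = 0 + sd(6733)
sd(6733) = 3 + sd(673)
sd(673) = 3 + sd(67)
sd(67) = 7 + sd(6)
sd(6) = 6  (base case)
Total: 3 + 1 + 0 + 0 + 3 + 3 + 7 + 6 = 23

23


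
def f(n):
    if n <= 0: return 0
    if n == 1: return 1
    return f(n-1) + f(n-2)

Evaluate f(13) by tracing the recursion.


Computing f(13) bottom-up:
f(0) = 0
f(1) = 1
f(2) = f(1) + f(0) = 1 + 0 = 1
f(3) = f(2) + f(1) = 1 + 1 = 2
f(4) = f(3) + f(2) = 2 + 1 = 3
f(5) = f(4) + f(3) = 3 + 2 = 5
f(6) = f(5) + f(4) = 5 + 3 = 8
f(7) = f(6) + f(5) = 8 + 5 = 13
f(8) = f(7) + f(6) = 13 + 8 = 21
f(9) = f(8) + f(7) = 21 + 13 = 34
f(10) = f(9) + f(8) = 34 + 21 = 55
f(11) = f(10) + f(9) = 55 + 34 = 89
f(12) = f(11) + f(10) = 89 + 55 = 144
f(13) = f(12) + f(11) = 144 + 89 = 233

233


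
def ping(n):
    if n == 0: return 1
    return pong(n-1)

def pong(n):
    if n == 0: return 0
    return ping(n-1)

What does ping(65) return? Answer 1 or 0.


ping(65) = pong(64)
pong(64) = ping(63)
ping(63) = pong(62)
pong(62) = ping(61)
ping(61) = pong(60)
pong(60) = ping(59)
ping(59) = pong(58)
pong(58) = ping(57)
ping(57) = pong(56)
pong(56) = ping(55)
ping(55) = pong(54)
pong(54) = ping(53)
ping(53) = pong(52)
pong(52) = ping(51)
ping(51) = pong(50)
pong(50) = ping(49)
ping(49) = pong(48)
pong(48) = ping(47)
ping(47) = pong(46)
pong(46) = ping(45)
ping(45) = pong(44)
pong(44) = ping(43)
ping(43) = pong(42)
pong(42) = ping(41)
ping(41) = pong(40)
pong(40) = ping(39)
ping(39) = pong(38)
pong(38) = ping(37)
ping(37) = pong(36)
pong(36) = ping(35)
ping(35) = pong(34)
pong(34) = ping(33)
ping(33) = pong(32)
pong(32) = ping(31)
ping(31) = pong(30)
pong(30) = ping(29)
ping(29) = pong(28)
pong(28) = ping(27)
ping(27) = pong(26)
pong(26) = ping(25)
ping(25) = pong(24)
pong(24) = ping(23)
ping(23) = pong(22)
pong(22) = ping(21)
ping(21) = pong(20)
pong(20) = ping(19)
ping(19) = pong(18)
pong(18) = ping(17)
ping(17) = pong(16)
pong(16) = ping(15)
ping(15) = pong(14)
pong(14) = ping(13)
ping(13) = pong(12)
pong(12) = ping(11)
ping(11) = pong(10)
pong(10) = ping(9)
ping(9) = pong(8)
pong(8) = ping(7)
ping(7) = pong(6)
pong(6) = ping(5)
ping(5) = pong(4)
pong(4) = ping(3)
ping(3) = pong(2)
pong(2) = ping(1)
ping(1) = pong(0)
pong(0) = 0  (base case)
Result: 0

0


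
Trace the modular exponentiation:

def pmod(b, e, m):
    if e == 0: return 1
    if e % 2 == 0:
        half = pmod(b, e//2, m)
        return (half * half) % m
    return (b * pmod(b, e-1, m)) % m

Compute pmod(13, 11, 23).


pmod(13, 11, 23): e is odd, compute pmod(13, 10, 23)
  pmod(13, 10, 23): e is even, compute pmod(13, 5, 23)
    pmod(13, 5, 23): e is odd, compute pmod(13, 4, 23)
      pmod(13, 4, 23): e is even, compute pmod(13, 2, 23)
        pmod(13, 2, 23): e is even, compute pmod(13, 1, 23)
          pmod(13, 1, 23): e is odd, compute pmod(13, 0, 23)
          pmod(13, 0, 23) = 1
          (13 * 1) % 23 = 13
        half=13, (13*13) % 23 = 8
      half=8, (8*8) % 23 = 18
    (13 * 18) % 23 = 4
  half=4, (4*4) % 23 = 16
(13 * 16) % 23 = 1

1


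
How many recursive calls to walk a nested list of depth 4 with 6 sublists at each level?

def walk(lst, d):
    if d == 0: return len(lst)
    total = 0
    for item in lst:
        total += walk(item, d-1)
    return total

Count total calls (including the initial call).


At depth 0 (root): 1 call
At depth 1: each of 1 parents calls walk on 6 children = 6 calls
At depth 2: each of 6 parents calls walk on 6 children = 36 calls
At depth 3: each of 36 parents calls walk on 6 children = 216 calls
At depth 4: each of 216 parents calls walk on 6 children = 1296 calls
Total: 1 + 6 + 36 + 216 + 1296 = 1555

1555


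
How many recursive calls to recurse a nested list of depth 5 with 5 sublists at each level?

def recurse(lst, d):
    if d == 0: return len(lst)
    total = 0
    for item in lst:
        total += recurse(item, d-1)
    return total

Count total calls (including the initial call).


At depth 0 (root): 1 call
At depth 1: each of 1 parents calls recurse on 5 children = 5 calls
At depth 2: each of 5 parents calls recurse on 5 children = 25 calls
At depth 3: each of 25 parents calls recurse on 5 children = 125 calls
At depth 4: each of 125 parents calls recurse on 5 children = 625 calls
At depth 5: each of 625 parents calls recurse on 5 children = 3125 calls
Total: 1 + 5 + 25 + 125 + 625 + 3125 = 3906

3906


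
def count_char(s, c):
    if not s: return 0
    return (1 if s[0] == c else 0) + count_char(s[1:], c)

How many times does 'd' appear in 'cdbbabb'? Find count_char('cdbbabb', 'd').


s[0]='c' != 'd' -> 0
s[0]='d' == 'd' -> 1
s[0]='b' != 'd' -> 0
s[0]='b' != 'd' -> 0
s[0]='a' != 'd' -> 0
s[0]='b' != 'd' -> 0
s[0]='b' != 'd' -> 0
Sum: 0 + 1 + 0 + 0 + 0 + 0 + 0 = 1

1


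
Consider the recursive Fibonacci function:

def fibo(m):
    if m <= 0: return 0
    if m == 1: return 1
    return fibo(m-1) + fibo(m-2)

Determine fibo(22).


Computing fibo(22) bottom-up:
fibo(0) = 0
fibo(1) = 1
fibo(2) = fibo(1) + fibo(0) = 1 + 0 = 1
fibo(3) = fibo(2) + fibo(1) = 1 + 1 = 2
fibo(4) = fibo(3) + fibo(2) = 2 + 1 = 3
fibo(5) = fibo(4) + fibo(3) = 3 + 2 = 5
fibo(6) = fibo(5) + fibo(4) = 5 + 3 = 8
fibo(7) = fibo(6) + fibo(5) = 8 + 5 = 13
fibo(8) = fibo(7) + fibo(6) = 13 + 8 = 21
fibo(9) = fibo(8) + fibo(7) = 21 + 13 = 34
fibo(10) = fibo(9) + fibo(8) = 34 + 21 = 55
fibo(11) = fibo(10) + fibo(9) = 55 + 34 = 89
fibo(12) = fibo(11) + fibo(10) = 89 + 55 = 144
fibo(13) = fibo(12) + fibo(11) = 144 + 89 = 233
fibo(14) = fibo(13) + fibo(12) = 233 + 144 = 377
fibo(15) = fibo(14) + fibo(13) = 377 + 233 = 610
fibo(16) = fibo(15) + fibo(14) = 610 + 377 = 987
fibo(17) = fibo(16) + fibo(15) = 987 + 610 = 1597
fibo(18) = fibo(17) + fibo(16) = 1597 + 987 = 2584
fibo(19) = fibo(18) + fibo(17) = 2584 + 1597 = 4181
fibo(20) = fibo(19) + fibo(18) = 4181 + 2584 = 6765
fibo(21) = fibo(20) + fibo(19) = 6765 + 4181 = 10946
fibo(22) = fibo(21) + fibo(20) = 10946 + 6765 = 17711

17711


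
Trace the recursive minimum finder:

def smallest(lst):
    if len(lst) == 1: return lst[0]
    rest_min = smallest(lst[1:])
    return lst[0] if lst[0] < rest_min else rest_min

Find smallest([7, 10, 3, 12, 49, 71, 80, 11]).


smallest([7, 10, 3, 12, 49, 71, 80, 11]): compare 7 with smallest([10, 3, 12, 49, 71, 80, 11])
smallest([10, 3, 12, 49, 71, 80, 11]): compare 10 with smallest([3, 12, 49, 71, 80, 11])
smallest([3, 12, 49, 71, 80, 11]): compare 3 with smallest([12, 49, 71, 80, 11])
smallest([12, 49, 71, 80, 11]): compare 12 with smallest([49, 71, 80, 11])
smallest([49, 71, 80, 11]): compare 49 with smallest([71, 80, 11])
smallest([71, 80, 11]): compare 71 with smallest([80, 11])
smallest([80, 11]): compare 80 with smallest([11])
smallest([11]) = 11  (base case)
Compare 80 with 11 -> 11
Compare 71 with 11 -> 11
Compare 49 with 11 -> 11
Compare 12 with 11 -> 11
Compare 3 with 11 -> 3
Compare 10 with 3 -> 3
Compare 7 with 3 -> 3

3


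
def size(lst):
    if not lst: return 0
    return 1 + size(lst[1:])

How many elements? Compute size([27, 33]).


size([27, 33]) = 1 + size([33])
size([33]) = 1 + size([])
size([]) = 0  (base case)
Unwinding: 1 + 1 + 0 = 2

2


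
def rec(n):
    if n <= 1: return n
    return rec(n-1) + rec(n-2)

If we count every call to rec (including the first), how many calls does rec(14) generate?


Let C(n) = total calls for rec(n)
C(0) = 1, C(1) = 1
C(2) = 1 + C(1) + C(0) = 1 + 1 + 1 = 3
C(3) = 1 + C(2) + C(1) = 1 + 3 + 1 = 5
C(4) = 1 + C(3) + C(2) = 1 + 5 + 3 = 9
C(5) = 1 + C(4) + C(3) = 1 + 9 + 5 = 15
C(6) = 1 + C(5) + C(4) = 1 + 15 + 9 = 25
C(7) = 1 + C(6) + C(5) = 1 + 25 + 15 = 41
C(8) = 1 + C(7) + C(6) = 1 + 41 + 25 = 67
C(9) = 1 + C(8) + C(7) = 1 + 67 + 41 = 109
C(10) = 1 + C(9) + C(8) = 1 + 109 + 67 = 177
C(11) = 1 + C(10) + C(9) = 1 + 177 + 109 = 287
C(12) = 1 + C(11) + C(10) = 1 + 287 + 177 = 465
C(13) = 1 + C(12) + C(11) = 1 + 465 + 287 = 753
C(14) = 1 + C(13) + C(12) = 1 + 753 + 465 = 1219

1219


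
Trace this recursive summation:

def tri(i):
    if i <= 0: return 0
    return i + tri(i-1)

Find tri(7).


tri(7)
= 7 + 6 + 5 + 4 + 3 + 2 + 1 + tri(0)
= 7 + 6 + 5 + 4 + 3 + 2 + 1 + 0
= 28

28


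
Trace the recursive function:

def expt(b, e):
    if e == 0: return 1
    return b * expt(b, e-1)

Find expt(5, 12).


expt(5, 12)
= 5 * expt(5, 11)
= 5 * 5 * expt(5, 10)
= 5 * 5 * 5 * expt(5, 9)
= 5 * 5 * 5 * 5 * expt(5, 8)
= 5 * 5 * 5 * 5 * 5 * expt(5, 7)
= 5 * 5 * 5 * 5 * 5 * 5 * expt(5, 6)
= 5 * 5 * 5 * 5 * 5 * 5 * 5 * expt(5, 5)
= 5 * 5 * 5 * 5 * 5 * 5 * 5 * 5 * expt(5, 4)
= 5 * 5 * 5 * 5 * 5 * 5 * 5 * 5 * 5 * expt(5, 3)
= 5 * 5 * 5 * 5 * 5 * 5 * 5 * 5 * 5 * 5 * expt(5, 2)
= 5 * 5 * 5 * 5 * 5 * 5 * 5 * 5 * 5 * 5 * 5 * expt(5, 1)
= 5 * 5 * 5 * 5 * 5 * 5 * 5 * 5 * 5 * 5 * 5 * 5 * expt(5, 0)
= 5 * 5 * 5 * 5 * 5 * 5 * 5 * 5 * 5 * 5 * 5 * 5 * 1
= 244140625

244140625


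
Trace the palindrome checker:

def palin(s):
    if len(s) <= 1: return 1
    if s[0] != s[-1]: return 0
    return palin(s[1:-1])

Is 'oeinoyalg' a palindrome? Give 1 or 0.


palin('oeinoyalg'): s[0]='o' != s[-1]='g' -> return 0
Result: 0 (not a palindrome)

0


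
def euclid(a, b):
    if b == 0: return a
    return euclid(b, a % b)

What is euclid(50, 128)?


euclid(50, 128) = euclid(128, 50)
euclid(128, 50) = euclid(50, 28)
euclid(50, 28) = euclid(28, 22)
euclid(28, 22) = euclid(22, 6)
euclid(22, 6) = euclid(6, 4)
euclid(6, 4) = euclid(4, 2)
euclid(4, 2) = euclid(2, 0)
euclid(2, 0) = 2  (base case)

2
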